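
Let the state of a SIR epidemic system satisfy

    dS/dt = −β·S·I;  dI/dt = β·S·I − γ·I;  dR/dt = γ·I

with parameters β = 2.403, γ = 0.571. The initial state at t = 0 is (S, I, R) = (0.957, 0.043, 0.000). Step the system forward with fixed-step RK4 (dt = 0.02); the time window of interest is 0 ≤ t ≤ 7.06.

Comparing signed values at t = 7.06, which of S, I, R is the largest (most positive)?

largest component: R

t=0.000: state=(0.957, 0.043, 0.000)
step 1 (dt=0.02): k1=(-0.099, 0.074, 0.025), k2=(-0.100, 0.076, 0.025), k3=(-0.101, 0.076, 0.025), k4=(-0.102, 0.077, 0.025); state += dt/6·(k1+2k2+2k3+k4)
t=0.020: state=(0.955, 0.045, 0.000)
t=0.040: state=(0.953, 0.046, 0.001)
t=0.060: state=(0.951, 0.048, 0.002)
continuing one RK4 step at a time; state shown every 25 steps (Δt=0.5):
t=0.500: state=(0.883, 0.098, 0.019)
t=1.000: state=(0.742, 0.197, 0.060)
t=1.500: state=(0.543, 0.322, 0.134)
t=2.000: state=(0.347, 0.412, 0.241)
t=2.500: state=(0.208, 0.429, 0.363)
t=3.000: state=(0.127, 0.393, 0.481)
t=3.500: state=(0.082, 0.334, 0.585)
t=4.000: state=(0.057, 0.272, 0.671)
t=4.500: state=(0.042, 0.217, 0.741)
t=5.000: state=(0.034, 0.171, 0.796)
t=5.500: state=(0.028, 0.133, 0.839)
t=6.000: state=(0.024, 0.103, 0.872)
t=6.500: state=(0.022, 0.080, 0.898)
t=7.000: state=(0.020, 0.061, 0.919)
t=7.060: state=(0.020, 0.060, 0.921)
compare at T: S=0.020, I=0.060, R=0.921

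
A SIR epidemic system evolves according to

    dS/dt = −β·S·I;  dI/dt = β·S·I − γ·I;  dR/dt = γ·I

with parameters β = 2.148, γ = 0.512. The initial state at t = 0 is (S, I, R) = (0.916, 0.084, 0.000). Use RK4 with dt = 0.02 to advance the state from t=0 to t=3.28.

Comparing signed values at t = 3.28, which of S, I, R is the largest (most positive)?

largest component: R

t=0.000: state=(0.916, 0.084, 0.000)
step 1 (dt=0.02): k1=(-0.165, 0.122, 0.043), k2=(-0.167, 0.124, 0.044), k3=(-0.167, 0.124, 0.044), k4=(-0.170, 0.125, 0.044); state += dt/6·(k1+2k2+2k3+k4)
t=0.020: state=(0.913, 0.086, 0.001)
t=0.040: state=(0.909, 0.089, 0.002)
t=0.060: state=(0.906, 0.092, 0.003)
continuing one RK4 step at a time; state shown every 10 steps (Δt=0.2):
t=0.200: state=(0.879, 0.112, 0.010)
t=0.400: state=(0.832, 0.145, 0.023)
t=0.600: state=(0.775, 0.185, 0.040)
t=0.800: state=(0.709, 0.230, 0.061)
t=1.000: state=(0.635, 0.277, 0.087)
t=1.200: state=(0.558, 0.324, 0.118)
t=1.400: state=(0.482, 0.365, 0.153)
t=1.600: state=(0.408, 0.399, 0.192)
t=1.800: state=(0.342, 0.423, 0.235)
t=2.000: state=(0.284, 0.437, 0.279)
t=2.200: state=(0.235, 0.441, 0.324)
t=2.400: state=(0.195, 0.436, 0.369)
t=2.600: state=(0.162, 0.425, 0.413)
t=2.800: state=(0.135, 0.409, 0.456)
t=3.000: state=(0.114, 0.389, 0.497)
t=3.200: state=(0.097, 0.368, 0.535)
t=3.280: state=(0.091, 0.359, 0.550)
compare at T: S=0.091, I=0.359, R=0.550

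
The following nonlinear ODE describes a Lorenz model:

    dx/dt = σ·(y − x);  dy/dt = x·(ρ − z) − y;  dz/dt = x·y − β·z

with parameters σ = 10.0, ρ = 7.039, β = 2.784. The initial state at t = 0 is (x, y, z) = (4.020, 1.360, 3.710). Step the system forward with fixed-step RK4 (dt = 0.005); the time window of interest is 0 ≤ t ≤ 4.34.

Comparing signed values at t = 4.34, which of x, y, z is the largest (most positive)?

largest component: z

t=0.000: state=(4.020, 1.360, 3.710)
step 1 (dt=0.005): k1=(-26.600, 12.023, -4.861), k2=(-25.634, 11.819, -4.799), k3=(-25.664, 11.827, -4.798), k4=(-24.725, 11.630, -4.739); state += dt/6·(k1+2k2+2k3+k4)
t=0.005: state=(3.892, 1.419, 3.686)
t=0.010: state=(3.773, 1.476, 3.663)
t=0.015: state=(3.662, 1.532, 3.640)
continuing one RK4 step at a time; state shown every 40 steps (Δt=0.2):
t=0.200: state=(2.722, 3.045, 3.134)
t=0.400: state=(3.916, 4.668, 3.810)
t=0.600: state=(5.218, 5.606, 6.026)
t=0.800: state=(5.070, 4.583, 7.650)
t=1.000: state=(3.910, 3.395, 7.025)
t=1.200: state=(3.299, 3.205, 5.758)
t=1.400: state=(3.447, 3.660, 5.046)
t=1.600: state=(4.017, 4.333, 5.210)
t=1.800: state=(4.522, 4.664, 6.014)
t=2.000: state=(4.506, 4.362, 6.623)
t=2.200: state=(4.108, 3.903, 6.498)
t=2.400: state=(3.822, 3.757, 6.008)
t=2.600: state=(3.846, 3.924, 5.681)
t=2.800: state=(4.067, 4.190, 5.729)
t=3.000: state=(4.258, 4.311, 6.026)
t=3.200: state=(4.258, 4.210, 6.253)
t=3.400: state=(4.117, 4.039, 6.224)
t=3.600: state=(4.001, 3.971, 6.042)
t=3.800: state=(4.002, 4.030, 5.909)
t=4.000: state=(4.085, 4.132, 5.921)
t=4.200: state=(4.158, 4.179, 6.031)
t=4.340: state=(4.168, 4.161, 6.100)
compare at T: x=4.168, y=4.161, z=6.100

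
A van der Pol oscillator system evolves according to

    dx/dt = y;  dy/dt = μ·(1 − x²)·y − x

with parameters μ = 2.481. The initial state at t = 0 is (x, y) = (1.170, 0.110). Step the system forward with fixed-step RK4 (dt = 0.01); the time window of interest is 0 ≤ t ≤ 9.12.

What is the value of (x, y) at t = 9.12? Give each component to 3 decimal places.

t=0.000: state=(1.170, 0.110)
step 1 (dt=0.01): k1=(0.110, -1.271), k2=(0.104, -1.266), k3=(0.104, -1.266), k4=(0.097, -1.261); state += dt/6·(k1+2k2+2k3+k4)
t=0.010: state=(1.171, 0.097)
t=0.020: state=(1.172, 0.085)
t=0.030: state=(1.173, 0.072)
continuing one RK4 step at a time; state shown every 50 steps (Δt=0.5):
t=0.500: state=(1.087, -0.409)
t=1.000: state=(0.753, -1.000)
t=1.500: state=(-0.141, -3.058)
t=2.000: state=(-1.854, -1.509)
t=2.500: state=(-1.967, 0.223)
t=3.000: state=(-1.832, 0.299)
t=3.500: state=(-1.671, 0.349)
t=4.000: state=(-1.478, 0.429)
t=4.500: state=(-1.228, 0.591)
t=5.000: state=(-0.843, 1.036)
t=5.500: state=(0.034, 2.958)
t=6.000: state=(1.837, 1.814)
t=6.500: state=(1.993, -0.214)
t=7.000: state=(1.862, -0.291)
t=7.500: state=(1.705, -0.337)
t=8.000: state=(1.520, -0.409)
t=8.500: state=(1.286, -0.547)
t=9.000: state=(0.940, -0.898)
t=9.120: state=(0.823, -1.068)

(x, y) = (0.823, -1.068)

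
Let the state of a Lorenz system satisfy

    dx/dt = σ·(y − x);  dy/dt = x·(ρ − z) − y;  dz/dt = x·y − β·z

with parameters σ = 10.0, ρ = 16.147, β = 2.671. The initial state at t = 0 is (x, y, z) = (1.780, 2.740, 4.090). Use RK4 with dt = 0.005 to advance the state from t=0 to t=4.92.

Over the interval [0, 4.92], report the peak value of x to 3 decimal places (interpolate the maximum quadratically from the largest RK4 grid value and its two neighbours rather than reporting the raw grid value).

max x = 11.646

t=0.000: state=(1.780, 2.740, 4.090)
step 1 (dt=0.005): k1=(9.600, 18.721, -6.047), k2=(9.828, 18.991, -5.857), k3=(9.829, 18.997, -5.855), k4=(10.058, 19.273, -5.661); state += dt/6·(k1+2k2+2k3+k4)
t=0.005: state=(1.829, 2.835, 4.061)
t=0.010: state=(1.881, 2.933, 4.033)
t=0.015: state=(1.934, 3.033, 4.008)
continuing one RK4 step at a time; state shown every 40 steps (Δt=0.2):
t=0.200: state=(6.065, 9.667, 6.158)
t=0.400: state=(11.439, 9.757, 22.600)
t=0.600: state=(3.184, 0.170, 17.426)
t=0.800: state=(0.767, 0.624, 10.271)
t=1.000: state=(1.263, 1.882, 6.199)
t=1.200: state=(3.874, 6.172, 5.192)
t=1.400: state=(10.414, 13.137, 15.671)
t=1.600: state=(6.527, 2.054, 20.941)
t=1.800: state=(1.572, 0.872, 12.751)
t=2.000: state=(1.694, 2.327, 7.822)
t=2.200: state=(4.418, 6.742, 6.687)
t=2.400: state=(10.217, 12.073, 16.722)
t=2.600: state=(6.216, 2.463, 19.972)
t=2.800: state=(2.160, 1.683, 12.566)
t=3.000: state=(2.848, 3.917, 8.346)
t=3.200: state=(6.732, 9.496, 10.016)
t=3.400: state=(9.673, 8.195, 20.438)
t=3.600: state=(4.256, 2.209, 16.632)
t=3.800: state=(2.880, 3.240, 10.954)
t=4.000: state=(5.174, 7.114, 9.586)
t=4.200: state=(9.182, 10.086, 16.817)
t=4.400: state=(6.331, 3.833, 18.618)
t=4.600: state=(3.522, 3.283, 13.049)
t=4.800: state=(4.751, 6.129, 10.504)
t=4.920: state=(6.802, 8.703, 12.119)
largest grid value and its neighbours: x(0.370)=11.63641, x(0.375)=11.64610, x(0.380)=11.63885
parabola through these three points peaks at t≈0.375 with x≈11.64614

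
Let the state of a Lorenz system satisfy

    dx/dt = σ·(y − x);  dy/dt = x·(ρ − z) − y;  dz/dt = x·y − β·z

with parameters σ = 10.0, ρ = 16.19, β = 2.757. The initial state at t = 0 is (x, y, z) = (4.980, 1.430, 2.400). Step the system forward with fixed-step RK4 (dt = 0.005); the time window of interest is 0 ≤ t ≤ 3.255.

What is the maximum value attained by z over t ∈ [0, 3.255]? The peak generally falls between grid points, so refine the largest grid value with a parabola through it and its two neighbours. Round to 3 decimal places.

max z = 24.339

t=0.000: state=(4.980, 1.430, 2.400)
step 1 (dt=0.005): k1=(-35.500, 67.244, 0.505), k2=(-32.931, 65.846, 1.196), k3=(-33.031, 65.930, 1.185), k4=(-30.552, 64.609, 1.839); state += dt/6·(k1+2k2+2k3+k4)
t=0.005: state=(4.815, 1.760, 2.406)
t=0.010: state=(4.674, 2.077, 2.418)
t=0.015: state=(4.555, 2.383, 2.436)
continuing one RK4 step at a time; state shown every 40 steps (Δt=0.2):
t=0.200: state=(8.266, 12.636, 8.414)
t=0.400: state=(10.033, 5.061, 24.226)
t=0.600: state=(1.601, -0.249, 14.973)
t=0.800: state=(0.297, 0.246, 8.623)
t=1.000: state=(0.559, 0.870, 5.002)
t=1.200: state=(1.935, 3.219, 3.257)
t=1.400: state=(7.142, 11.309, 7.048)
t=1.600: state=(10.986, 7.325, 24.012)
t=1.800: state=(2.261, -0.099, 16.011)
t=2.000: state=(0.538, 0.486, 9.242)
t=2.200: state=(1.022, 1.571, 5.438)
t=2.400: state=(3.383, 5.515, 4.294)
t=2.600: state=(10.189, 13.728, 13.981)
t=2.800: state=(7.277, 2.307, 21.856)
t=3.000: state=(1.455, 0.551, 13.027)
t=3.200: state=(1.275, 1.728, 7.701)
t=3.255: state=(1.597, 2.322, 6.766)
largest grid value and its neighbours: z(0.380)=24.31273, z(0.385)=24.33768, z(0.390)=24.33042
parabola through these three points peaks at t≈0.386 with z≈24.33889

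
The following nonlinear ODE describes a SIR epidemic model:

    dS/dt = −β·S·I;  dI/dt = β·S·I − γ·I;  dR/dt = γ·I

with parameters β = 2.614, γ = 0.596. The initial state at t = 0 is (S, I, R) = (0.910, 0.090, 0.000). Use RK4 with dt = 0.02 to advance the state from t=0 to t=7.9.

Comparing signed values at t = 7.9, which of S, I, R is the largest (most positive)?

largest component: R

t=0.000: state=(0.910, 0.090, 0.000)
step 1 (dt=0.02): k1=(-0.214, 0.160, 0.054), k2=(-0.217, 0.163, 0.055), k3=(-0.217, 0.163, 0.055), k4=(-0.221, 0.165, 0.056); state += dt/6·(k1+2k2+2k3+k4)
t=0.020: state=(0.906, 0.093, 0.001)
t=0.040: state=(0.901, 0.097, 0.002)
t=0.060: state=(0.897, 0.100, 0.003)
continuing one RK4 step at a time; state shown every 25 steps (Δt=0.5):
t=0.500: state=(0.758, 0.201, 0.042)
t=1.000: state=(0.530, 0.347, 0.123)
t=1.500: state=(0.313, 0.444, 0.244)
t=2.000: state=(0.173, 0.448, 0.378)
t=2.500: state=(0.099, 0.396, 0.505)
t=3.000: state=(0.062, 0.325, 0.613)
t=3.500: state=(0.042, 0.258, 0.699)
t=4.000: state=(0.031, 0.201, 0.768)
t=4.500: state=(0.025, 0.155, 0.820)
t=5.000: state=(0.021, 0.118, 0.861)
t=5.500: state=(0.018, 0.090, 0.892)
t=6.000: state=(0.016, 0.068, 0.915)
t=6.500: state=(0.015, 0.052, 0.933)
t=7.000: state=(0.014, 0.039, 0.946)
t=7.500: state=(0.014, 0.030, 0.957)
t=7.900: state=(0.013, 0.024, 0.963)
compare at T: S=0.013, I=0.024, R=0.963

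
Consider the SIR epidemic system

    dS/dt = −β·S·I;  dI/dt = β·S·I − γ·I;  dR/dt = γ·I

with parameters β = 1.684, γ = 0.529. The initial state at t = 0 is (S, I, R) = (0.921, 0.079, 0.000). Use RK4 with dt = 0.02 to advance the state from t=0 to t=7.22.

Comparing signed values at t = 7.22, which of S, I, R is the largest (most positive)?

largest component: R

t=0.000: state=(0.921, 0.079, 0.000)
step 1 (dt=0.02): k1=(-0.123, 0.081, 0.042), k2=(-0.124, 0.081, 0.042), k3=(-0.124, 0.081, 0.042), k4=(-0.125, 0.082, 0.043); state += dt/6·(k1+2k2+2k3+k4)
t=0.020: state=(0.919, 0.081, 0.001)
t=0.040: state=(0.916, 0.082, 0.002)
t=0.060: state=(0.913, 0.084, 0.003)
continuing one RK4 step at a time; state shown every 25 steps (Δt=0.5):
t=0.500: state=(0.845, 0.128, 0.027)
t=1.000: state=(0.739, 0.192, 0.069)
t=1.500: state=(0.611, 0.260, 0.129)
t=2.000: state=(0.479, 0.316, 0.205)
t=2.500: state=(0.362, 0.345, 0.293)
t=3.000: state=(0.270, 0.345, 0.385)
t=3.500: state=(0.204, 0.322, 0.474)
t=4.000: state=(0.158, 0.288, 0.555)
t=4.500: state=(0.126, 0.249, 0.626)
t=5.000: state=(0.104, 0.210, 0.686)
t=5.500: state=(0.088, 0.175, 0.737)
t=6.000: state=(0.077, 0.144, 0.779)
t=6.500: state=(0.069, 0.117, 0.813)
t=7.000: state=(0.063, 0.095, 0.842)
t=7.220: state=(0.061, 0.087, 0.852)
compare at T: S=0.061, I=0.087, R=0.852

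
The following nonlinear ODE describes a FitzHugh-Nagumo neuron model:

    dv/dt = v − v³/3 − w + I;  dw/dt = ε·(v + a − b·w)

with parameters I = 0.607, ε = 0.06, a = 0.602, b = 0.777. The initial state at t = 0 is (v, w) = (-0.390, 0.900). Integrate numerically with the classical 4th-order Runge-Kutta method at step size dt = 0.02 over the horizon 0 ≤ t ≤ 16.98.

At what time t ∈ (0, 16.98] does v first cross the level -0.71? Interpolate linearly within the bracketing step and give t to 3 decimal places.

t = 0.415

t=0.000: state=(-0.390, 0.900)
step 1 (dt=0.02): k1=(-0.663, -0.029), k2=(-0.669, -0.030), k3=(-0.669, -0.030), k4=(-0.674, -0.030); state += dt/6·(k1+2k2+2k3+k4)
t=0.020: state=(-0.403, 0.899)
t=0.040: state=(-0.417, 0.899)
t=0.060: state=(-0.431, 0.898)
t=0.400: state=(-0.697, 0.885)
next step: t=0.420: state=(-0.714, 0.884) — v has crossed -0.71
linear interpolation between t=0.400 (-0.69678) and t=0.420 (-0.71410) → t≈0.415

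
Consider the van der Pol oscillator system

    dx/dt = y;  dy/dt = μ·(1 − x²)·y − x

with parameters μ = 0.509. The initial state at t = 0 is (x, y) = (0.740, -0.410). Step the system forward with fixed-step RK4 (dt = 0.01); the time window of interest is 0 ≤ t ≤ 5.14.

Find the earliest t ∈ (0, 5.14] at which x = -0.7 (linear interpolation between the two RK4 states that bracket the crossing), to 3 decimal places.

t = 1.520

t=0.000: state=(0.740, -0.410)
step 1 (dt=0.01): k1=(-0.410, -0.834), k2=(-0.414, -0.834), k3=(-0.414, -0.834), k4=(-0.418, -0.833); state += dt/6·(k1+2k2+2k3+k4)
t=0.010: state=(0.736, -0.418)
t=0.020: state=(0.732, -0.427)
t=0.030: state=(0.727, -0.435)
continuing one RK4 step at a time; state shown every 20 steps (Δt=0.2):
t=0.200: state=(0.641, -0.575)
t=0.400: state=(0.510, -0.735)
t=0.600: state=(0.348, -0.889)
t=0.800: state=(0.156, -1.031)
t=1.000: state=(-0.063, -1.151)
t=1.200: state=(-0.302, -1.232)
t=1.400: state=(-0.552, -1.250)
t=1.510: state=(-0.688, -1.224)
next step: t=1.520: state=(-0.700, -1.221) — x has crossed -0.7
linear interpolation between t=1.510 (-0.68802) and t=1.520 (-0.70024) → t≈1.520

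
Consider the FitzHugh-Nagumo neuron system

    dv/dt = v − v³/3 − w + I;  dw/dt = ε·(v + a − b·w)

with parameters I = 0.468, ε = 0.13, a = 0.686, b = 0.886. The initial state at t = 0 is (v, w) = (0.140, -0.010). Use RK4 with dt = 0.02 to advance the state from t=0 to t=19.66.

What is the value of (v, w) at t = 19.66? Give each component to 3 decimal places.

(v, w) = (-1.316, -0.173)

t=0.000: state=(0.140, -0.010)
step 1 (dt=0.02): k1=(0.617, 0.109), k2=(0.622, 0.109), k3=(0.622, 0.109), k4=(0.627, 0.110); state += dt/6·(k1+2k2+2k3+k4)
t=0.020: state=(0.152, -0.008)
t=0.040: state=(0.165, -0.006)
t=0.060: state=(0.178, -0.003)
continuing one RK4 step at a time; state shown every 50 steps (Δt=1):
t=1.000: state=(0.999, 0.142)
t=2.000: state=(1.650, 0.383)
t=3.000: state=(1.685, 0.633)
t=4.000: state=(1.582, 0.849)
t=5.000: state=(1.456, 1.028)
t=6.000: state=(1.317, 1.170)
t=7.000: state=(1.159, 1.279)
t=8.000: state=(0.966, 1.355)
t=9.000: state=(0.693, 1.395)
t=10.000: state=(0.196, 1.385)
t=11.000: state=(-0.935, 1.280)
t=12.000: state=(-1.870, 1.038)
t=13.000: state=(-1.897, 0.775)
t=14.000: state=(-1.811, 0.547)
t=15.000: state=(-1.721, 0.355)
t=16.000: state=(-1.631, 0.195)
t=17.000: state=(-1.543, 0.063)
t=18.000: state=(-1.457, -0.044)
t=19.000: state=(-1.372, -0.128)
t=19.660: state=(-1.316, -0.173)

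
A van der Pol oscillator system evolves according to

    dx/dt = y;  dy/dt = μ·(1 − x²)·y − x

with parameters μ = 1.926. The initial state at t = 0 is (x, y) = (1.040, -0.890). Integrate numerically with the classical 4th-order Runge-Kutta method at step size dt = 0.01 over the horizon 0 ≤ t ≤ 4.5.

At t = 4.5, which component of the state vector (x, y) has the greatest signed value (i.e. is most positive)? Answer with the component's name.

largest component: y

t=0.000: state=(1.040, -0.890)
step 1 (dt=0.01): k1=(-0.890, -0.900), k2=(-0.895, -0.911), k3=(-0.895, -0.911), k4=(-0.899, -0.922); state += dt/6·(k1+2k2+2k3+k4)
t=0.010: state=(1.031, -0.899)
t=0.020: state=(1.022, -0.908)
t=0.030: state=(1.013, -0.918)
continuing one RK4 step at a time; state shown every 20 steps (Δt=0.2):
t=0.200: state=(0.841, -1.122)
t=0.400: state=(0.581, -1.510)
t=0.600: state=(0.218, -2.171)
t=0.800: state=(-0.311, -3.159)
t=1.000: state=(-1.022, -3.731)
t=1.200: state=(-1.666, -2.414)
t=1.400: state=(-1.965, -0.719)
t=1.600: state=(-2.023, 0.012)
t=1.800: state=(-1.993, 0.241)
t=2.000: state=(-1.936, 0.319)
t=2.200: state=(-1.868, 0.357)
t=2.400: state=(-1.793, 0.386)
t=2.600: state=(-1.713, 0.417)
t=2.800: state=(-1.626, 0.452)
t=3.000: state=(-1.532, 0.496)
t=3.200: state=(-1.427, 0.552)
t=3.400: state=(-1.310, 0.628)
t=3.600: state=(-1.174, 0.735)
t=3.800: state=(-1.013, 0.892)
t=4.000: state=(-0.811, 1.140)
t=4.200: state=(-0.546, 1.549)
t=4.400: state=(-0.173, 2.241)
t=4.500: state=(0.075, 2.719)
compare at T: x=0.075, y=2.719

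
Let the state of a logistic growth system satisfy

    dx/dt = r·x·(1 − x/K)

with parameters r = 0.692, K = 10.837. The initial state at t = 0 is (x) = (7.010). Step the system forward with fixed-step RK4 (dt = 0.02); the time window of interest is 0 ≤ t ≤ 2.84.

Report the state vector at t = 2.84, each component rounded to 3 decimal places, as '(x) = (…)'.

t=0.000: state=(7.010)
step 1 (dt=0.02): k1=(1.713), k2=(1.710), k3=(1.710), k4=(1.706); state += dt/6·(k1+2k2+2k3+k4)
t=0.020: state=(7.044)
t=0.040: state=(7.078)
t=0.060: state=(7.112)
continuing one RK4 step at a time; state shown every 5 steps (Δt=0.1):
t=0.100: state=(7.180)
t=0.200: state=(7.345)
t=0.300: state=(7.507)
t=0.400: state=(7.664)
t=0.500: state=(7.817)
t=0.600: state=(7.966)
t=0.700: state=(8.110)
t=0.800: state=(8.248)
t=0.900: state=(8.382)
t=1.000: state=(8.511)
t=1.100: state=(8.635)
t=1.200: state=(8.754)
t=1.300: state=(8.868)
t=1.400: state=(8.977)
t=1.500: state=(9.081)
t=1.600: state=(9.181)
t=1.700: state=(9.275)
t=1.800: state=(9.366)
t=1.900: state=(9.451)
t=2.000: state=(9.533)
t=2.100: state=(9.610)
t=2.200: state=(9.684)
t=2.300: state=(9.753)
t=2.400: state=(9.819)
t=2.500: state=(9.881)
t=2.600: state=(9.939)
t=2.700: state=(9.995)
t=2.800: state=(10.047)
t=2.840: state=(10.067)

(x) = (10.067)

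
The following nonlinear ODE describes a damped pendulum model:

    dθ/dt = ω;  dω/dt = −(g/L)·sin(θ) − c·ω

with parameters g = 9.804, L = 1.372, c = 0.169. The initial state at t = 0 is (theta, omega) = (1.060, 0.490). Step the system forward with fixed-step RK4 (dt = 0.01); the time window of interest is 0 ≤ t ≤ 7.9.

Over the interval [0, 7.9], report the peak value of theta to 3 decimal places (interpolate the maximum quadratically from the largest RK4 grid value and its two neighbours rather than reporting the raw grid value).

max theta = 1.079

t=0.000: state=(1.060, 0.490)
step 1 (dt=0.01): k1=(0.490, -6.316), k2=(0.458, -6.320), k3=(0.458, -6.319), k4=(0.427, -6.322); state += dt/6·(k1+2k2+2k3+k4)
t=0.010: state=(1.065, 0.427)
t=0.020: state=(1.069, 0.364)
t=0.030: state=(1.072, 0.300)
continuing one RK4 step at a time; state shown every 50 steps (Δt=0.5):
t=0.500: state=(0.562, -2.251)
t=1.000: state=(-0.641, -1.856)
t=1.500: state=(-0.886, 0.933)
t=2.000: state=(0.064, 2.335)
t=2.500: state=(0.848, 0.416)
t=3.000: state=(0.423, -1.884)
t=3.500: state=(-0.550, -1.434)
t=4.000: state=(-0.682, 0.932)
t=4.500: state=(0.138, 1.861)
t=5.000: state=(0.697, 0.098)
t=5.500: state=(0.240, -1.656)
t=6.000: state=(-0.518, -0.937)
t=6.500: state=(-0.484, 1.028)
t=7.000: state=(0.232, 1.401)
t=7.500: state=(0.558, -0.253)
t=7.900: state=(0.204, -1.348)
largest grid value and its neighbours: theta(0.070)=1.07881, theta(0.080)=1.07897, theta(0.090)=1.07850
parabola through these three points peaks at t≈0.078 with theta≈1.07899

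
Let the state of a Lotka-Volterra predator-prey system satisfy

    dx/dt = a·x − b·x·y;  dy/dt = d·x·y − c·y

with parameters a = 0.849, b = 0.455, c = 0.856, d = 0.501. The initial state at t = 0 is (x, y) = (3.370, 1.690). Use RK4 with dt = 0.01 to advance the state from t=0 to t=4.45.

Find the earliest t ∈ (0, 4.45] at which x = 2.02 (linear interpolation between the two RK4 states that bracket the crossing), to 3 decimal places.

t = 1.266

t=0.000: state=(3.370, 1.690)
step 1 (dt=0.01): k1=(0.270, 1.407), k2=(0.259, 1.414), k3=(0.259, 1.414), k4=(0.248, 1.421); state += dt/6·(k1+2k2+2k3+k4)
t=0.010: state=(3.373, 1.704)
t=0.020: state=(3.375, 1.718)
t=0.030: state=(3.377, 1.733)
continuing one RK4 step at a time; state shown every 20 steps (Δt=0.2):
t=0.200: state=(3.378, 1.998)
t=0.400: state=(3.285, 2.353)
t=0.600: state=(3.089, 2.731)
t=0.800: state=(2.807, 3.095)
t=1.000: state=(2.474, 3.398)
t=1.200: state=(2.130, 3.607)
t=1.260: state=(2.030, 3.647)
next step: t=1.270: state=(2.014, 3.653) — x has crossed 2.02
linear interpolation between t=1.260 (2.03029) and t=1.270 (2.01388) → t≈1.266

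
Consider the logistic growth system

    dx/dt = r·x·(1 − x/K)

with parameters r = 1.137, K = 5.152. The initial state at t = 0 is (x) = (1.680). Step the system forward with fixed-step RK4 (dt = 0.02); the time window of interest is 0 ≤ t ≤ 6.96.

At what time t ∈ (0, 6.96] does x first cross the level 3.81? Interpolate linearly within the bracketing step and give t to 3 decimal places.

t = 1.556

t=0.000: state=(1.680)
step 1 (dt=0.02): k1=(1.287), k2=(1.292), k3=(1.292), k4=(1.297); state += dt/6·(k1+2k2+2k3+k4)
t=0.020: state=(1.706)
t=0.040: state=(1.732)
t=0.060: state=(1.758)
continuing one RK4 step at a time; state shown every 25 steps (Δt=0.5):
t=0.500: state=(2.374)
t=1.000: state=(3.098)
t=1.500: state=(3.746)
t=1.540: state=(3.792)
next step: t=1.560: state=(3.814) — x has crossed 3.81
linear interpolation between t=1.540 (3.79163) and t=1.560 (3.81428) → t≈1.556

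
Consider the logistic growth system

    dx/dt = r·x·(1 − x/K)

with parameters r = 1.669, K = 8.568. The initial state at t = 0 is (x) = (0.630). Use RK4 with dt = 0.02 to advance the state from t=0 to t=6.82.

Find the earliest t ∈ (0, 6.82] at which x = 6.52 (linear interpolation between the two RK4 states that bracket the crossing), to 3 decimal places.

t = 2.212

t=0.000: state=(0.630)
step 1 (dt=0.02): k1=(0.974), k2=(0.988), k3=(0.988), k4=(1.002); state += dt/6·(k1+2k2+2k3+k4)
t=0.020: state=(0.650)
t=0.040: state=(0.670)
t=0.060: state=(0.691)
continuing one RK4 step at a time; state shown every 25 steps (Δt=0.5):
t=0.500: state=(1.324)
t=1.000: state=(2.539)
t=1.500: state=(4.219)
t=2.000: state=(5.920)
t=2.200: state=(6.489)
next step: t=2.220: state=(6.541) — x has crossed 6.52
linear interpolation between t=2.200 (6.48881) and t=2.220 (6.54092) → t≈2.212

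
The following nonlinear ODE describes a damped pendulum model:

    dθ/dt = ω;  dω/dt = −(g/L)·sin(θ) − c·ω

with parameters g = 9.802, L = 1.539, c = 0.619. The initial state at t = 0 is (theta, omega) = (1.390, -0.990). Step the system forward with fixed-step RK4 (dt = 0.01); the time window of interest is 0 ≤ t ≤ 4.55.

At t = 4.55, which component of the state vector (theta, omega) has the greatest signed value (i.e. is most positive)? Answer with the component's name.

largest component: omega

t=0.000: state=(1.390, -0.990)
step 1 (dt=0.01): k1=(-0.990, -5.652), k2=(-1.018, -5.629), k3=(-1.018, -5.629), k4=(-1.046, -5.606); state += dt/6·(k1+2k2+2k3+k4)
t=0.010: state=(1.380, -1.046)
t=0.020: state=(1.369, -1.102)
t=0.030: state=(1.358, -1.157)
continuing one RK4 step at a time; state shown every 20 steps (Δt=0.2):
t=0.200: state=(1.086, -2.008)
t=0.400: state=(0.610, -2.669)
t=0.600: state=(0.058, -2.741)
t=0.800: state=(-0.443, -2.178)
t=1.000: state=(-0.787, -1.218)
t=1.200: state=(-0.924, -0.158)
t=1.400: state=(-0.856, 0.803)
t=1.600: state=(-0.619, 1.522)
t=1.800: state=(-0.273, 1.861)
t=2.000: state=(0.095, 1.743)
t=2.200: state=(0.398, 1.236)
t=2.400: state=(0.575, 0.518)
t=2.600: state=(0.604, -0.221)
t=2.800: state=(0.495, -0.830)
t=3.000: state=(0.288, -1.195)
t=3.200: state=(0.039, -1.248)
t=3.400: state=(-0.191, -1.004)
t=3.600: state=(-0.349, -0.557)
t=3.800: state=(-0.409, -0.038)
t=4.000: state=(-0.368, 0.428)
t=4.200: state=(-0.248, 0.746)
t=4.400: state=(-0.084, 0.857)
t=4.550: state=(0.042, 0.798)
compare at T: theta=0.042, omega=0.798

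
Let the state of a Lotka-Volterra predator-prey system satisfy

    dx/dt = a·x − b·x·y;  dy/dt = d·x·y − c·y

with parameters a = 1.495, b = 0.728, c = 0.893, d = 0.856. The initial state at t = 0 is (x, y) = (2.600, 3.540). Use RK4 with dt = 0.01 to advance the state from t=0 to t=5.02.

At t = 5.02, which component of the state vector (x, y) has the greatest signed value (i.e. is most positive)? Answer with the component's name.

t=0.000: state=(2.600, 3.540)
step 1 (dt=0.01): k1=(-2.814, 4.717), k2=(-2.843, 4.706), k3=(-2.842, 4.705), k4=(-2.871, 4.693); state += dt/6·(k1+2k2+2k3+k4)
t=0.010: state=(2.572, 3.587)
t=0.020: state=(2.543, 3.634)
t=0.030: state=(2.513, 3.680)
continuing one RK4 step at a time; state shown every 20 steps (Δt=0.2):
t=0.200: state=(1.963, 4.382)
t=0.400: state=(1.344, 4.857)
t=0.600: state=(0.886, 4.904)
t=0.800: state=(0.595, 4.647)
t=1.000: state=(0.420, 4.234)
t=1.200: state=(0.316, 3.769)
t=1.400: state=(0.255, 3.309)
t=1.600: state=(0.219, 2.881)
t=1.800: state=(0.200, 2.497)
t=2.000: state=(0.192, 2.160)
t=2.200: state=(0.193, 1.867)
t=2.400: state=(0.202, 1.615)
t=2.600: state=(0.219, 1.400)
t=2.800: state=(0.244, 1.219)
t=3.000: state=(0.279, 1.066)
t=3.200: state=(0.325, 0.939)
t=3.400: state=(0.386, 0.834)
t=3.600: state=(0.463, 0.750)
t=3.800: state=(0.563, 0.685)
t=4.000: state=(0.690, 0.637)
t=4.200: state=(0.850, 0.608)
t=4.400: state=(1.050, 0.598)
t=4.600: state=(1.297, 0.611)
t=4.800: state=(1.596, 0.654)
t=5.000: state=(1.945, 0.740)
t=5.020: state=(1.983, 0.752)
compare at T: x=1.983, y=0.752

largest component: x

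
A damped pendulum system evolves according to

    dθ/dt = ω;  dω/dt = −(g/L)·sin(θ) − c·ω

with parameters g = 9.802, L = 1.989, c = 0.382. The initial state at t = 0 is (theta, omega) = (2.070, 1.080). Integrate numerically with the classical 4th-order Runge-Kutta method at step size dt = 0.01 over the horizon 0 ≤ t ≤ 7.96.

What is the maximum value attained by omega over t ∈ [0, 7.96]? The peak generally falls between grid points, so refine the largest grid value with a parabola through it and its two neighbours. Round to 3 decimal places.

t=0.000: state=(2.070, 1.080)
step 1 (dt=0.01): k1=(1.080, -4.739), k2=(1.056, -4.717), k3=(1.056, -4.718), k4=(1.033, -4.696); state += dt/6·(k1+2k2+2k3+k4)
t=0.010: state=(2.081, 1.033)
t=0.020: state=(2.091, 0.986)
t=0.030: state=(2.100, 0.940)
continuing one RK4 step at a time; state shown every 50 steps (Δt=0.5):
t=0.500: state=(2.081, -0.971)
t=1.000: state=(1.092, -2.945)
t=1.500: state=(-0.530, -2.934)
t=2.000: state=(-1.414, -0.499)
t=2.500: state=(-1.073, 1.754)
t=3.000: state=(0.091, 2.468)
t=3.500: state=(0.966, 0.785)
t=4.000: state=(0.835, -1.214)
t=4.500: state=(-0.027, -1.886)
t=5.000: state=(-0.711, -0.633)
t=5.500: state=(-0.607, 0.963)
t=6.000: state=(0.056, 1.412)
t=6.500: state=(0.549, 0.398)
t=7.000: state=(0.423, -0.814)
t=7.500: state=(-0.095, -1.037)
t=7.960: state=(-0.419, -0.276)
largest grid value and its neighbours: omega(2.870)=2.54792, omega(2.880)=2.54914, omega(2.890)=2.54914
parabola through these three points peaks at t≈2.885 with omega≈2.54929

max omega = 2.549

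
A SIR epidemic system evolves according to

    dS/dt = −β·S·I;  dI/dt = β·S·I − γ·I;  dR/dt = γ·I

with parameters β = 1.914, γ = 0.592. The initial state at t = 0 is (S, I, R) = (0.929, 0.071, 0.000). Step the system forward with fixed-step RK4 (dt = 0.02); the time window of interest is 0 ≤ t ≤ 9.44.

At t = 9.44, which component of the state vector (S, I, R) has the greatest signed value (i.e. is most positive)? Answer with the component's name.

largest component: R

t=0.000: state=(0.929, 0.071, 0.000)
step 1 (dt=0.02): k1=(-0.126, 0.084, 0.042), k2=(-0.128, 0.085, 0.043), k3=(-0.128, 0.085, 0.043), k4=(-0.129, 0.086, 0.043); state += dt/6·(k1+2k2+2k3+k4)
t=0.020: state=(0.926, 0.073, 0.001)
t=0.040: state=(0.924, 0.074, 0.002)
t=0.060: state=(0.921, 0.076, 0.003)
continuing one RK4 step at a time; state shown every 25 steps (Δt=0.5):
t=0.500: state=(0.848, 0.124, 0.028)
t=1.000: state=(0.728, 0.197, 0.075)
t=1.500: state=(0.581, 0.274, 0.145)
t=2.000: state=(0.434, 0.331, 0.235)
t=2.500: state=(0.312, 0.351, 0.337)
t=3.000: state=(0.224, 0.336, 0.440)
t=3.500: state=(0.165, 0.301, 0.534)
t=4.000: state=(0.127, 0.257, 0.617)
t=4.500: state=(0.101, 0.213, 0.686)
t=5.000: state=(0.084, 0.173, 0.743)
t=5.500: state=(0.072, 0.139, 0.789)
t=6.000: state=(0.064, 0.110, 0.826)
t=6.500: state=(0.059, 0.087, 0.855)
t=7.000: state=(0.054, 0.068, 0.877)
t=7.500: state=(0.051, 0.053, 0.895)
t=8.000: state=(0.049, 0.042, 0.909)
t=8.500: state=(0.047, 0.032, 0.920)
t=9.000: state=(0.046, 0.025, 0.929)
t=9.440: state=(0.045, 0.020, 0.935)
compare at T: S=0.045, I=0.020, R=0.935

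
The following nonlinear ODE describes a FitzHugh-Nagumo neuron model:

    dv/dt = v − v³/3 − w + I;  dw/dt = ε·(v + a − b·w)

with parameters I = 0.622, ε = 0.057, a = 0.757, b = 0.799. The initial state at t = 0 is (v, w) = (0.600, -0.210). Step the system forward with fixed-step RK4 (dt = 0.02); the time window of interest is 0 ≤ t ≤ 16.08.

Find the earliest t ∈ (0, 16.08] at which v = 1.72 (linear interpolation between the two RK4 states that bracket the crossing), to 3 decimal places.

t = 0.882

t=0.000: state=(0.600, -0.210)
step 1 (dt=0.02): k1=(1.360, 0.087), k2=(1.368, 0.088), k3=(1.368, 0.088), k4=(1.375, 0.088); state += dt/6·(k1+2k2+2k3+k4)
t=0.020: state=(0.627, -0.208)
t=0.040: state=(0.655, -0.206)
t=0.060: state=(0.683, -0.205)
t=0.880: state=(1.718, -0.105)
next step: t=0.900: state=(1.733, -0.102) — v has crossed 1.72
linear interpolation between t=0.880 (1.71838) and t=0.900 (1.73314) → t≈0.882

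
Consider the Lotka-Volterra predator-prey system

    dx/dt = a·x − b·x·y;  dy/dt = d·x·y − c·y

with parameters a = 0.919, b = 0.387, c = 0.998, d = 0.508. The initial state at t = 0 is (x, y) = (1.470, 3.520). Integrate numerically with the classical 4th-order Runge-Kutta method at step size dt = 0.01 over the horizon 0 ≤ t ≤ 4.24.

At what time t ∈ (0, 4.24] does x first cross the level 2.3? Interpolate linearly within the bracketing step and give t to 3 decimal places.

t=0.000: state=(1.470, 3.520)
step 1 (dt=0.01): k1=(-0.652, -0.884), k2=(-0.648, -0.889), k3=(-0.648, -0.889), k4=(-0.644, -0.894); state += dt/6·(k1+2k2+2k3+k4)
t=0.010: state=(1.464, 3.511)
t=0.020: state=(1.457, 3.502)
t=0.030: state=(1.451, 3.493)
continuing one RK4 step at a time; state shown every 20 steps (Δt=0.2):
t=0.200: state=(1.355, 3.327)
t=0.400: state=(1.269, 3.113)
t=0.600: state=(1.209, 2.891)
t=0.800: state=(1.172, 2.672)
t=1.000: state=(1.154, 2.463)
t=1.200: state=(1.155, 2.268)
t=1.400: state=(1.173, 2.090)
t=1.600: state=(1.207, 1.932)
t=1.800: state=(1.256, 1.793)
t=2.000: state=(1.320, 1.674)
t=2.200: state=(1.399, 1.574)
t=2.400: state=(1.493, 1.493)
t=2.600: state=(1.603, 1.431)
t=2.800: state=(1.727, 1.388)
t=3.000: state=(1.866, 1.364)
t=3.200: state=(2.019, 1.361)
t=3.400: state=(2.182, 1.380)
t=3.530: state=(2.293, 1.405)
next step: t=3.540: state=(2.302, 1.407) — x has crossed 2.3
linear interpolation between t=3.530 (2.29309) and t=3.540 (2.30170) → t≈3.538

t = 3.538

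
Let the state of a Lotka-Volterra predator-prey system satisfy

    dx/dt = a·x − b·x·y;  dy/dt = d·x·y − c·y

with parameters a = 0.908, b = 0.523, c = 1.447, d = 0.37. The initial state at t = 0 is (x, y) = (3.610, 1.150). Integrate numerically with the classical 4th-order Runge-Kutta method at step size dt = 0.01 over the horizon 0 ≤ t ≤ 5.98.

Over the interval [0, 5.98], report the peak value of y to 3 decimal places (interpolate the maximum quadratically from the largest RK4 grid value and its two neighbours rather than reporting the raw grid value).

max y = 2.522

t=0.000: state=(3.610, 1.150)
step 1 (dt=0.01): k1=(1.107, -0.128), k2=(1.110, -0.126), k3=(1.110, -0.126), k4=(1.112, -0.123); state += dt/6·(k1+2k2+2k3+k4)
t=0.010: state=(3.621, 1.149)
t=0.020: state=(3.632, 1.148)
t=0.030: state=(3.643, 1.146)
continuing one RK4 step at a time; state shown every 20 steps (Δt=0.2):
t=0.200: state=(3.842, 1.134)
t=0.400: state=(4.092, 1.139)
t=0.600: state=(4.350, 1.165)
t=0.800: state=(4.607, 1.215)
t=1.000: state=(4.847, 1.291)
t=1.200: state=(5.051, 1.395)
t=1.400: state=(5.200, 1.526)
t=1.600: state=(5.273, 1.685)
t=1.800: state=(5.253, 1.863)
t=2.000: state=(5.133, 2.050)
t=2.200: state=(4.921, 2.227)
t=2.400: state=(4.637, 2.376)
t=2.600: state=(4.311, 2.478)
t=2.800: state=(3.979, 2.521)
t=3.000: state=(3.666, 2.504)
t=3.200: state=(3.395, 2.434)
t=3.400: state=(3.173, 2.323)
t=3.600: state=(3.006, 2.185)
t=3.800: state=(2.890, 2.034)
t=4.000: state=(2.824, 1.881)
t=4.200: state=(2.803, 1.734)
t=4.400: state=(2.824, 1.598)
t=4.600: state=(2.884, 1.478)
t=4.800: state=(2.980, 1.374)
t=5.000: state=(3.109, 1.288)
t=5.200: state=(3.270, 1.221)
t=5.400: state=(3.460, 1.173)
t=5.600: state=(3.677, 1.143)
t=5.800: state=(3.915, 1.133)
t=5.980: state=(4.142, 1.142)
largest grid value and its neighbours: y(2.830)=2.52190, y(2.840)=2.52200, y(2.850)=2.52196
parabola through these three points peaks at t≈2.842 with y≈2.52201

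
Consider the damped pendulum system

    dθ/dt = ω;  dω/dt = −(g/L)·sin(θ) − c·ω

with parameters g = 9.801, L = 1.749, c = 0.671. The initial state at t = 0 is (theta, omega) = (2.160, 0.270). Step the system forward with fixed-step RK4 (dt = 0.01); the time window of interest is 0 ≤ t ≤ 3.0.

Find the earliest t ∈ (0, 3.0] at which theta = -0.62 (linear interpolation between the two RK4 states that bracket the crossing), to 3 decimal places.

t=0.000: state=(2.160, 0.270)
step 1 (dt=0.01): k1=(0.270, -4.840), k2=(0.246, -4.820), k3=(0.246, -4.820), k4=(0.222, -4.800); state += dt/6·(k1+2k2+2k3+k4)
t=0.010: state=(2.162, 0.222)
t=0.020: state=(2.164, 0.174)
t=0.030: state=(2.166, 0.127)
continuing one RK4 step at a time; state shown every 10 steps (Δt=0.1):
t=0.100: state=(2.163, -0.196)
t=0.200: state=(2.122, -0.638)
t=0.300: state=(2.036, -1.070)
t=0.400: state=(1.908, -1.498)
t=0.500: state=(1.736, -1.925)
t=0.600: state=(1.523, -2.340)
t=0.700: state=(1.270, -2.721)
t=0.800: state=(0.981, -3.032)
t=0.900: state=(0.667, -3.231)
t=1.000: state=(0.340, -3.281)
t=1.100: state=(0.016, -3.162)
t=1.200: state=(-0.287, -2.882)
t=1.300: state=(-0.556, -2.472)
t=1.320: state=(-0.604, -2.378)
next step: t=1.330: state=(-0.628, -2.330) — theta has crossed -0.62
linear interpolation between t=1.320 (-0.60411) and t=1.330 (-0.62765) → t≈1.327

t = 1.327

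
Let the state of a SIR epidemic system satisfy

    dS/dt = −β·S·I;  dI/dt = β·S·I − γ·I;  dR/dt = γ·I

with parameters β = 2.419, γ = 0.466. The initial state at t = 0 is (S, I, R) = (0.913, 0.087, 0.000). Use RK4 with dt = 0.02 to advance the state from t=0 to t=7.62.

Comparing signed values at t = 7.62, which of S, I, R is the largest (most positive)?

t=0.000: state=(0.913, 0.087, 0.000)
step 1 (dt=0.02): k1=(-0.192, 0.152, 0.041), k2=(-0.195, 0.154, 0.041), k3=(-0.195, 0.154, 0.041), k4=(-0.198, 0.156, 0.042); state += dt/6·(k1+2k2+2k3+k4)
t=0.020: state=(0.909, 0.090, 0.001)
t=0.040: state=(0.905, 0.093, 0.002)
t=0.060: state=(0.901, 0.097, 0.003)
continuing one RK4 step at a time; state shown every 25 steps (Δt=0.5):
t=0.500: state=(0.776, 0.193, 0.031)
t=1.000: state=(0.561, 0.345, 0.094)
t=1.500: state=(0.340, 0.470, 0.190)
t=2.000: state=(0.187, 0.508, 0.306)
t=2.500: state=(0.103, 0.476, 0.421)
t=3.000: state=(0.060, 0.415, 0.525)
t=3.500: state=(0.038, 0.348, 0.614)
t=4.000: state=(0.026, 0.286, 0.688)
t=4.500: state=(0.019, 0.233, 0.748)
t=5.000: state=(0.015, 0.188, 0.797)
t=5.500: state=(0.012, 0.152, 0.837)
t=6.000: state=(0.010, 0.122, 0.868)
t=6.500: state=(0.009, 0.097, 0.894)
t=7.000: state=(0.008, 0.078, 0.914)
t=7.500: state=(0.007, 0.062, 0.930)
t=7.620: state=(0.007, 0.059, 0.934)
compare at T: S=0.007, I=0.059, R=0.934

largest component: R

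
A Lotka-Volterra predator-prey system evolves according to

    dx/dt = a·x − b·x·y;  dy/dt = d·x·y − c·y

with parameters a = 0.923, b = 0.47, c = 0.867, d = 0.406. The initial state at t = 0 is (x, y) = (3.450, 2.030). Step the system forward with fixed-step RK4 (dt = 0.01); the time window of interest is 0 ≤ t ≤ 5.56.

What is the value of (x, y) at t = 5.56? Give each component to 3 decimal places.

t=0.000: state=(3.450, 2.030)
step 1 (dt=0.01): k1=(-0.107, 1.083), k2=(-0.116, 1.086), k3=(-0.116, 1.086), k4=(-0.125, 1.088); state += dt/6·(k1+2k2+2k3+k4)
t=0.010: state=(3.449, 2.041)
t=0.020: state=(3.448, 2.052)
t=0.030: state=(3.446, 2.063)
continuing one RK4 step at a time; state shown every 20 steps (Δt=0.2):
t=0.200: state=(3.393, 2.255)
t=0.400: state=(3.266, 2.485)
t=0.600: state=(3.077, 2.704)
t=0.800: state=(2.844, 2.892)
t=1.000: state=(2.588, 3.032)
t=1.200: state=(2.331, 3.113)
t=1.400: state=(2.089, 3.131)
t=1.600: state=(1.875, 3.092)
t=1.800: state=(1.693, 3.004)
t=2.000: state=(1.544, 2.880)
t=2.200: state=(1.426, 2.731)
t=2.400: state=(1.337, 2.569)
t=2.600: state=(1.273, 2.401)
t=2.800: state=(1.231, 2.234)
t=3.000: state=(1.210, 2.074)
t=3.200: state=(1.206, 1.923)
t=3.400: state=(1.218, 1.784)
t=3.600: state=(1.247, 1.658)
t=3.800: state=(1.290, 1.545)
t=4.000: state=(1.348, 1.446)
t=4.200: state=(1.421, 1.360)
t=4.400: state=(1.510, 1.288)
t=4.600: state=(1.613, 1.229)
t=4.800: state=(1.732, 1.184)
t=5.000: state=(1.867, 1.152)
t=5.200: state=(2.017, 1.134)
t=5.400: state=(2.182, 1.130)
t=5.560: state=(2.322, 1.139)

(x, y) = (2.322, 1.139)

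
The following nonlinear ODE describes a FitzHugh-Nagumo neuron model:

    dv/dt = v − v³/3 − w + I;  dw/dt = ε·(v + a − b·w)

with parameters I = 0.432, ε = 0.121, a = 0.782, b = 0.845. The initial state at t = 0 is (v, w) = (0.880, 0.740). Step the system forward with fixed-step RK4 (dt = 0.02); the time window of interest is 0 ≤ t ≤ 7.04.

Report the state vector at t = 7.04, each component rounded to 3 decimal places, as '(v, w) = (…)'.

(v, w) = (-0.349, 1.351)

t=0.000: state=(0.880, 0.740)
step 1 (dt=0.02): k1=(0.345, 0.125), k2=(0.344, 0.126), k3=(0.344, 0.126), k4=(0.344, 0.126); state += dt/6·(k1+2k2+2k3+k4)
t=0.020: state=(0.887, 0.743)
t=0.040: state=(0.894, 0.745)
t=0.060: state=(0.901, 0.748)
continuing one RK4 step at a time; state shown every 25 steps (Δt=0.5):
t=0.500: state=(1.041, 0.806)
t=1.000: state=(1.163, 0.877)
t=1.500: state=(1.234, 0.951)
t=2.000: state=(1.256, 1.023)
t=2.500: state=(1.242, 1.092)
t=3.000: state=(1.202, 1.156)
t=3.500: state=(1.143, 1.214)
t=4.000: state=(1.066, 1.264)
t=4.500: state=(0.971, 1.308)
t=5.000: state=(0.854, 1.343)
t=5.500: state=(0.702, 1.368)
t=6.000: state=(0.495, 1.381)
t=6.500: state=(0.187, 1.379)
t=7.000: state=(-0.300, 1.354)
t=7.040: state=(-0.349, 1.351)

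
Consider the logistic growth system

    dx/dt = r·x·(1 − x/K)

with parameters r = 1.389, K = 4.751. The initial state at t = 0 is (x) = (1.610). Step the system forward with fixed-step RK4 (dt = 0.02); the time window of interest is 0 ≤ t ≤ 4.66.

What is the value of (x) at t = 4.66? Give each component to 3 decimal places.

t=0.000: state=(1.610)
step 1 (dt=0.02): k1=(1.478), k2=(1.485), k3=(1.485), k4=(1.492); state += dt/6·(k1+2k2+2k3+k4)
t=0.020: state=(1.640)
t=0.040: state=(1.670)
t=0.060: state=(1.700)
continuing one RK4 step at a time; state shown every 10 steps (Δt=0.2):
t=0.200: state=(1.917)
t=0.400: state=(2.242)
t=0.600: state=(2.571)
t=0.800: state=(2.893)
t=1.000: state=(3.196)
t=1.200: state=(3.472)
t=1.400: state=(3.714)
t=1.600: state=(3.922)
t=1.800: state=(4.095)
t=2.000: state=(4.237)
t=2.200: state=(4.351)
t=2.400: state=(4.442)
t=2.600: state=(4.513)
t=2.800: state=(4.569)
t=3.000: state=(4.612)
t=3.200: state=(4.645)
t=3.400: state=(4.670)
t=3.600: state=(4.689)
t=3.800: state=(4.704)
t=4.000: state=(4.715)
t=4.200: state=(4.724)
t=4.400: state=(4.731)
t=4.600: state=(4.735)
t=4.660: state=(4.737)

(x) = (4.737)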